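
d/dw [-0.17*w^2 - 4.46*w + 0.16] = -0.34*w - 4.46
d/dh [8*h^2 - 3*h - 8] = 16*h - 3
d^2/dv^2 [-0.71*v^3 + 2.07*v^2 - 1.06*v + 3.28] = 4.14 - 4.26*v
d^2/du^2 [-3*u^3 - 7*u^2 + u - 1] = -18*u - 14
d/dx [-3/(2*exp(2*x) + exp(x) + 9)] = (12*exp(x) + 3)*exp(x)/(2*exp(2*x) + exp(x) + 9)^2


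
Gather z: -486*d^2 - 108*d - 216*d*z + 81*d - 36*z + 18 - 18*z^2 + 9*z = -486*d^2 - 27*d - 18*z^2 + z*(-216*d - 27) + 18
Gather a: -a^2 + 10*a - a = -a^2 + 9*a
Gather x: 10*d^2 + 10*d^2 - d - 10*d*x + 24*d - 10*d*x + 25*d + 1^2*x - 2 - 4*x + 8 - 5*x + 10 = 20*d^2 + 48*d + x*(-20*d - 8) + 16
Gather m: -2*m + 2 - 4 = -2*m - 2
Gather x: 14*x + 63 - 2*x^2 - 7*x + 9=-2*x^2 + 7*x + 72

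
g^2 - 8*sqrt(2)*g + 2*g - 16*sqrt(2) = (g + 2)*(g - 8*sqrt(2))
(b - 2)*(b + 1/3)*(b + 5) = b^3 + 10*b^2/3 - 9*b - 10/3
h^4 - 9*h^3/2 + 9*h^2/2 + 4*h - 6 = (h - 2)^2*(h - 3/2)*(h + 1)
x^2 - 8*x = x*(x - 8)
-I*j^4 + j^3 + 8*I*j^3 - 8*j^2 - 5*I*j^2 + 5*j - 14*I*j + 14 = (j - 7)*(j - 2)*(j + I)*(-I*j - I)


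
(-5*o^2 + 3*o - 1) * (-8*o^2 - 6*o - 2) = 40*o^4 + 6*o^3 + 2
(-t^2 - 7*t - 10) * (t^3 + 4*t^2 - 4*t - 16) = -t^5 - 11*t^4 - 34*t^3 + 4*t^2 + 152*t + 160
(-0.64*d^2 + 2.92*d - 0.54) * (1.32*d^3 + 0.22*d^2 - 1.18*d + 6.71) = -0.8448*d^5 + 3.7136*d^4 + 0.6848*d^3 - 7.8588*d^2 + 20.2304*d - 3.6234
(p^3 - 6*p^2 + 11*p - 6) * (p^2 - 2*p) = p^5 - 8*p^4 + 23*p^3 - 28*p^2 + 12*p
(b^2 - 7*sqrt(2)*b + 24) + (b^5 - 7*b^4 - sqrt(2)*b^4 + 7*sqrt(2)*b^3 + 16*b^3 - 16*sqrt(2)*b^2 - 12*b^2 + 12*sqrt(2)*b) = b^5 - 7*b^4 - sqrt(2)*b^4 + 7*sqrt(2)*b^3 + 16*b^3 - 16*sqrt(2)*b^2 - 11*b^2 + 5*sqrt(2)*b + 24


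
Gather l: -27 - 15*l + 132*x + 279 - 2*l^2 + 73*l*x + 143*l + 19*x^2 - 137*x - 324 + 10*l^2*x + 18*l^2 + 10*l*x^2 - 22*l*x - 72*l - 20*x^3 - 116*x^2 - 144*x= l^2*(10*x + 16) + l*(10*x^2 + 51*x + 56) - 20*x^3 - 97*x^2 - 149*x - 72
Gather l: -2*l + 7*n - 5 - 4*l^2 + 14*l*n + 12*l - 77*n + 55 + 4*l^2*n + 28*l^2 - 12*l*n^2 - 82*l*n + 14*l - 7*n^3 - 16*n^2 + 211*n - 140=l^2*(4*n + 24) + l*(-12*n^2 - 68*n + 24) - 7*n^3 - 16*n^2 + 141*n - 90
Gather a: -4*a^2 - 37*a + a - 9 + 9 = -4*a^2 - 36*a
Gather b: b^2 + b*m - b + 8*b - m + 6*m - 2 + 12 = b^2 + b*(m + 7) + 5*m + 10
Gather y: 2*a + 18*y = 2*a + 18*y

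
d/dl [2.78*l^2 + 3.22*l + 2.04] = 5.56*l + 3.22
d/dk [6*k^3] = 18*k^2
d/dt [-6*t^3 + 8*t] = 8 - 18*t^2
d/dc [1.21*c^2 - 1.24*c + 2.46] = 2.42*c - 1.24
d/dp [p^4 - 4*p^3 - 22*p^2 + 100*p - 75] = 4*p^3 - 12*p^2 - 44*p + 100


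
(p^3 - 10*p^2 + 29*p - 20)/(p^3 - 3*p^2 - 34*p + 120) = (p - 1)/(p + 6)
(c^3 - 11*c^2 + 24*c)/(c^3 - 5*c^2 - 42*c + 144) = c/(c + 6)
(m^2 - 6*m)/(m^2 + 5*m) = (m - 6)/(m + 5)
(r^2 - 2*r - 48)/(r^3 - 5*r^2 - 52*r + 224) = (r + 6)/(r^2 + 3*r - 28)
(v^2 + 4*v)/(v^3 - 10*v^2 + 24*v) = (v + 4)/(v^2 - 10*v + 24)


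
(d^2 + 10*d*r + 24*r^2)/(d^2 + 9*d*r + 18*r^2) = (d + 4*r)/(d + 3*r)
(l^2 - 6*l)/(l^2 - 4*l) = (l - 6)/(l - 4)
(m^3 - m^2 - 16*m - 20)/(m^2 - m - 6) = (m^2 - 3*m - 10)/(m - 3)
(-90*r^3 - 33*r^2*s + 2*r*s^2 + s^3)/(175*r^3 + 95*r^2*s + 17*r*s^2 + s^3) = (-18*r^2 - 3*r*s + s^2)/(35*r^2 + 12*r*s + s^2)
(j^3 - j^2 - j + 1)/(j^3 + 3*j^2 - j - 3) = (j - 1)/(j + 3)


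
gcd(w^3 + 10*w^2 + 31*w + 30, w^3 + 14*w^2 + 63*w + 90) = w^2 + 8*w + 15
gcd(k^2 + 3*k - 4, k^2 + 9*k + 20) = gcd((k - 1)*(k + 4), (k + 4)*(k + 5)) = k + 4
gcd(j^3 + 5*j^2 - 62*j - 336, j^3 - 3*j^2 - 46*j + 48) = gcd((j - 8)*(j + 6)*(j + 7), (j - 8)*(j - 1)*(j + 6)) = j^2 - 2*j - 48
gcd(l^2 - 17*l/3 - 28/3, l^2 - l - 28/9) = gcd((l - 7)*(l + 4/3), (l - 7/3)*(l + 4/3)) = l + 4/3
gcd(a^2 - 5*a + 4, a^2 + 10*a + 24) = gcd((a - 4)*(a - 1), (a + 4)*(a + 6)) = 1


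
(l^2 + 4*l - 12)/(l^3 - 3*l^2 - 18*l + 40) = (l + 6)/(l^2 - l - 20)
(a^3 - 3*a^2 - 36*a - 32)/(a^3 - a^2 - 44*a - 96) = (a + 1)/(a + 3)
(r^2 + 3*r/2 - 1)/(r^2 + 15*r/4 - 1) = 2*(2*r^2 + 3*r - 2)/(4*r^2 + 15*r - 4)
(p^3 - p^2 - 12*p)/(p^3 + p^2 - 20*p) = (p + 3)/(p + 5)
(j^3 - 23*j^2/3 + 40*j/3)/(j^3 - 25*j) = (j - 8/3)/(j + 5)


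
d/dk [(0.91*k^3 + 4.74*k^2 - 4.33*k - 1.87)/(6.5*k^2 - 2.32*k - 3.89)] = (5.915*k^4 - 4.2224*k^3 + 6.52849999999999*k^2 - 12.5672*k + 12.5053)/(42.25*k^4 - 30.16*k^3 - 45.1876*k^2 + 18.0496*k + 15.1321)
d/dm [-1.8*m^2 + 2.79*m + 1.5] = 2.79 - 3.6*m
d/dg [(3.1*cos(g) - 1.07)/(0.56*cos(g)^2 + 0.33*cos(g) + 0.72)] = (1.736*cos(g)^2 - 1.1984*cos(g) - 2.5851)*sin(g)/(0.3136*cos(g)^4 + 0.3696*cos(g)^3 + 0.9153*cos(g)^2 + 0.4752*cos(g) + 0.5184)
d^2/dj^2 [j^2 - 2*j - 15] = 2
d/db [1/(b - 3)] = -1/(b - 3)^2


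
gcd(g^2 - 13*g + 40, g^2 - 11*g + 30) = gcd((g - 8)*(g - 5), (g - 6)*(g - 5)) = g - 5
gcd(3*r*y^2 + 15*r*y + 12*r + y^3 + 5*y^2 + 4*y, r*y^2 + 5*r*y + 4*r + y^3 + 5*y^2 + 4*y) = y^2 + 5*y + 4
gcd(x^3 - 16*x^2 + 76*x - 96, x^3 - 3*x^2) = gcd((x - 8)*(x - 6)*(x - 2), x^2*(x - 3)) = 1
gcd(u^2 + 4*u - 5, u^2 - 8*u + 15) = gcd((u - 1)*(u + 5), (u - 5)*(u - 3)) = 1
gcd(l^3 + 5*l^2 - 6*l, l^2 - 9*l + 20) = 1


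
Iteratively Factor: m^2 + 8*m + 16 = (m + 4)*(m + 4)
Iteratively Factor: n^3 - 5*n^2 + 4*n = (n - 1)*(n^2 - 4*n) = (n - 4)*(n - 1)*(n)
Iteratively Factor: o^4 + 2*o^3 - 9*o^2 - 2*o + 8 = (o + 4)*(o^3 - 2*o^2 - o + 2) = (o - 2)*(o + 4)*(o^2 - 1) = (o - 2)*(o - 1)*(o + 4)*(o + 1)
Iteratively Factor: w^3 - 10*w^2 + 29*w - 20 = (w - 1)*(w^2 - 9*w + 20) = (w - 5)*(w - 1)*(w - 4)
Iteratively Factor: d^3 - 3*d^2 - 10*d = (d)*(d^2 - 3*d - 10) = d*(d - 5)*(d + 2)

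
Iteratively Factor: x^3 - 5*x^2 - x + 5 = (x - 1)*(x^2 - 4*x - 5) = (x - 1)*(x + 1)*(x - 5)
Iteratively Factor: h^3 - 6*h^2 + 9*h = (h)*(h^2 - 6*h + 9) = h*(h - 3)*(h - 3)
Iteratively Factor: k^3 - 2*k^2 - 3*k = (k + 1)*(k^2 - 3*k) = k*(k + 1)*(k - 3)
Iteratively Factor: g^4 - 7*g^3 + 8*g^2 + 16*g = (g + 1)*(g^3 - 8*g^2 + 16*g) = g*(g + 1)*(g^2 - 8*g + 16) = g*(g - 4)*(g + 1)*(g - 4)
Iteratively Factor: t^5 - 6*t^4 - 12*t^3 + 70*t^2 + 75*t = (t - 5)*(t^4 - t^3 - 17*t^2 - 15*t) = (t - 5)*(t + 1)*(t^3 - 2*t^2 - 15*t) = t*(t - 5)*(t + 1)*(t^2 - 2*t - 15) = t*(t - 5)*(t + 1)*(t + 3)*(t - 5)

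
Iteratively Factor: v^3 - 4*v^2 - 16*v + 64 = (v + 4)*(v^2 - 8*v + 16) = (v - 4)*(v + 4)*(v - 4)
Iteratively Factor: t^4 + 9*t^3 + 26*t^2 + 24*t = (t)*(t^3 + 9*t^2 + 26*t + 24) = t*(t + 2)*(t^2 + 7*t + 12) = t*(t + 2)*(t + 4)*(t + 3)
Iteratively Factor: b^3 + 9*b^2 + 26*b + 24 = (b + 2)*(b^2 + 7*b + 12) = (b + 2)*(b + 4)*(b + 3)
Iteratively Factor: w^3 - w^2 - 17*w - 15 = (w - 5)*(w^2 + 4*w + 3) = (w - 5)*(w + 3)*(w + 1)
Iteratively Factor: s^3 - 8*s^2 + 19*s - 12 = (s - 4)*(s^2 - 4*s + 3) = (s - 4)*(s - 3)*(s - 1)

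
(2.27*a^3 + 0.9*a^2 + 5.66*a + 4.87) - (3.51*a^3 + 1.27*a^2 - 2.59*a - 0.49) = -1.24*a^3 - 0.37*a^2 + 8.25*a + 5.36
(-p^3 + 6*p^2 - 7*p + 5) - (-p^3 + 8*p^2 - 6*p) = -2*p^2 - p + 5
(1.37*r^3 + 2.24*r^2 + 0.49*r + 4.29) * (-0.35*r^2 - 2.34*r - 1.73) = -0.4795*r^5 - 3.9898*r^4 - 7.7832*r^3 - 6.5233*r^2 - 10.8863*r - 7.4217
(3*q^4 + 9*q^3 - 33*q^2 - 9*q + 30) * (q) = 3*q^5 + 9*q^4 - 33*q^3 - 9*q^2 + 30*q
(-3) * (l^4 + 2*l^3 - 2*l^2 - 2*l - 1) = -3*l^4 - 6*l^3 + 6*l^2 + 6*l + 3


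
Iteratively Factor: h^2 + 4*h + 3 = (h + 1)*(h + 3)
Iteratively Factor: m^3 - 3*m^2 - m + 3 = (m - 3)*(m^2 - 1) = (m - 3)*(m + 1)*(m - 1)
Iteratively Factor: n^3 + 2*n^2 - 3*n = (n + 3)*(n^2 - n) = n*(n + 3)*(n - 1)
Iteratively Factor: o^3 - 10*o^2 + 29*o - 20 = (o - 5)*(o^2 - 5*o + 4) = (o - 5)*(o - 4)*(o - 1)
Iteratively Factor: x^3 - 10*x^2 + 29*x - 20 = (x - 4)*(x^2 - 6*x + 5) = (x - 5)*(x - 4)*(x - 1)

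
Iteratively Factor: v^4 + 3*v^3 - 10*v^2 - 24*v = (v + 2)*(v^3 + v^2 - 12*v) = (v - 3)*(v + 2)*(v^2 + 4*v) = v*(v - 3)*(v + 2)*(v + 4)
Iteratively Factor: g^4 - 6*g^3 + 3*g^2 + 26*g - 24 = (g - 4)*(g^3 - 2*g^2 - 5*g + 6) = (g - 4)*(g - 3)*(g^2 + g - 2) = (g - 4)*(g - 3)*(g - 1)*(g + 2)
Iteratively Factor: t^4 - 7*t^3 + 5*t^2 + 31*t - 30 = (t + 2)*(t^3 - 9*t^2 + 23*t - 15) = (t - 1)*(t + 2)*(t^2 - 8*t + 15) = (t - 5)*(t - 1)*(t + 2)*(t - 3)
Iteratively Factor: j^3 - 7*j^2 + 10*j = (j - 5)*(j^2 - 2*j) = (j - 5)*(j - 2)*(j)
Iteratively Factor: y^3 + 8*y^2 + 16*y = (y)*(y^2 + 8*y + 16) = y*(y + 4)*(y + 4)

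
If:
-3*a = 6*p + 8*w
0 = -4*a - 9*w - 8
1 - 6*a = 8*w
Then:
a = 73/22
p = 197/132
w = -26/11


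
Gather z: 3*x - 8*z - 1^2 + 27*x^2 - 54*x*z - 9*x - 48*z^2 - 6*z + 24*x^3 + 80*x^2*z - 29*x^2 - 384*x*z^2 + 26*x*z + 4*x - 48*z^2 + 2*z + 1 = 24*x^3 - 2*x^2 - 2*x + z^2*(-384*x - 96) + z*(80*x^2 - 28*x - 12)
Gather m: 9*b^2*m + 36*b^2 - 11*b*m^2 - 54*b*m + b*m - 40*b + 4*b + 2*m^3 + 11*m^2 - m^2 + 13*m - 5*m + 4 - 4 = 36*b^2 - 36*b + 2*m^3 + m^2*(10 - 11*b) + m*(9*b^2 - 53*b + 8)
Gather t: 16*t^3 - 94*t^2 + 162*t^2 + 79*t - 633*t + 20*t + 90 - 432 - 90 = 16*t^3 + 68*t^2 - 534*t - 432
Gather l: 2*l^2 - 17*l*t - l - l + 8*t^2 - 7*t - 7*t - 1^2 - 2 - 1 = 2*l^2 + l*(-17*t - 2) + 8*t^2 - 14*t - 4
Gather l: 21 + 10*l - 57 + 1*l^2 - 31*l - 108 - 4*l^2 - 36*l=-3*l^2 - 57*l - 144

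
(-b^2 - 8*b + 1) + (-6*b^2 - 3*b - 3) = -7*b^2 - 11*b - 2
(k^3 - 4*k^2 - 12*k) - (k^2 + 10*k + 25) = k^3 - 5*k^2 - 22*k - 25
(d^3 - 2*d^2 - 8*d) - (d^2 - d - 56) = d^3 - 3*d^2 - 7*d + 56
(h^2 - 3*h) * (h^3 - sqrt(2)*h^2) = h^5 - 3*h^4 - sqrt(2)*h^4 + 3*sqrt(2)*h^3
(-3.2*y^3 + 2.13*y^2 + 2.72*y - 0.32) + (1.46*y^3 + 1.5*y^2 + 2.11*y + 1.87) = -1.74*y^3 + 3.63*y^2 + 4.83*y + 1.55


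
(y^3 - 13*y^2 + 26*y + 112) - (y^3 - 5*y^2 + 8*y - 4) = -8*y^2 + 18*y + 116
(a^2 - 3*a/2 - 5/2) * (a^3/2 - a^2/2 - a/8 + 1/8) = a^5/2 - 5*a^4/4 - 5*a^3/8 + 25*a^2/16 + a/8 - 5/16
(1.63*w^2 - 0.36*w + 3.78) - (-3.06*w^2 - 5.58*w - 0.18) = 4.69*w^2 + 5.22*w + 3.96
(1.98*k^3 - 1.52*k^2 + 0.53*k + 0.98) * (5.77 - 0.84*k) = -1.6632*k^4 + 12.7014*k^3 - 9.2156*k^2 + 2.2349*k + 5.6546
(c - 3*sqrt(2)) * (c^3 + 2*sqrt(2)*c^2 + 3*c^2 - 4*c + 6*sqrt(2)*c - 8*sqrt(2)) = c^4 - sqrt(2)*c^3 + 3*c^3 - 16*c^2 - 3*sqrt(2)*c^2 - 36*c + 4*sqrt(2)*c + 48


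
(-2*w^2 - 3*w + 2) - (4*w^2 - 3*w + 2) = -6*w^2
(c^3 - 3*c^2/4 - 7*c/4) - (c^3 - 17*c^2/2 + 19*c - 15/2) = 31*c^2/4 - 83*c/4 + 15/2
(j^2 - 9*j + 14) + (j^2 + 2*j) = 2*j^2 - 7*j + 14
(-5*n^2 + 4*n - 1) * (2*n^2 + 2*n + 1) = -10*n^4 - 2*n^3 + n^2 + 2*n - 1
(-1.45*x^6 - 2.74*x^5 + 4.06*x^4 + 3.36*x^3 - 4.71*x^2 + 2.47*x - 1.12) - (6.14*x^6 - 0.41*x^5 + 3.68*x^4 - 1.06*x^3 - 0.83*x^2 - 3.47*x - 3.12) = -7.59*x^6 - 2.33*x^5 + 0.379999999999999*x^4 + 4.42*x^3 - 3.88*x^2 + 5.94*x + 2.0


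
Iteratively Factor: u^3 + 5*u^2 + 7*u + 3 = (u + 1)*(u^2 + 4*u + 3) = (u + 1)^2*(u + 3)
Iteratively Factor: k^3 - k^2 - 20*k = (k + 4)*(k^2 - 5*k) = k*(k + 4)*(k - 5)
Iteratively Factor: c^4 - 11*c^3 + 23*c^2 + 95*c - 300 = (c - 5)*(c^3 - 6*c^2 - 7*c + 60) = (c - 5)^2*(c^2 - c - 12) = (c - 5)^2*(c + 3)*(c - 4)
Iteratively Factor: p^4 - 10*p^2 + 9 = (p + 3)*(p^3 - 3*p^2 - p + 3) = (p - 1)*(p + 3)*(p^2 - 2*p - 3) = (p - 1)*(p + 1)*(p + 3)*(p - 3)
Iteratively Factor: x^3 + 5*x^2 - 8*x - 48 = (x - 3)*(x^2 + 8*x + 16) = (x - 3)*(x + 4)*(x + 4)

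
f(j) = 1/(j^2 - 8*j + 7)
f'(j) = (8 - 2*j)/(j^2 - 8*j + 7)^2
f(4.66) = -0.12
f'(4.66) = -0.02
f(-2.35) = 0.03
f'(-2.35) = 0.01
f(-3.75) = 0.02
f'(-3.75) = 0.01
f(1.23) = -0.75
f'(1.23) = 3.15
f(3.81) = -0.11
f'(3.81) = 0.00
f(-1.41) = 0.05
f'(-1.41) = 0.03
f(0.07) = 0.16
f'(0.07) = 0.19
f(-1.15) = 0.06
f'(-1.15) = 0.03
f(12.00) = 0.02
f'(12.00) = -0.00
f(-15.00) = 0.00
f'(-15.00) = 0.00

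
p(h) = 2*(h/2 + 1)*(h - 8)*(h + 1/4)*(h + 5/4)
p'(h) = 2*(h/2 + 1)*(h - 8)*(h + 1/4) + 2*(h/2 + 1)*(h - 8)*(h + 5/4) + 2*(h/2 + 1)*(h + 1/4)*(h + 5/4) + (h - 8)*(h + 1/4)*(h + 5/4)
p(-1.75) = -1.83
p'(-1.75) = -2.25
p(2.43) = -243.36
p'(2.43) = -168.18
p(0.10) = -7.84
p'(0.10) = -30.94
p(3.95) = -526.29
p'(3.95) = -185.02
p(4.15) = -562.58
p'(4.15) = -177.39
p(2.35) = -230.05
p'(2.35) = -164.55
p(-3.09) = 63.17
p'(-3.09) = -120.22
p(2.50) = -255.23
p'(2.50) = -171.19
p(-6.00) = 1529.50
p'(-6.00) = -1079.62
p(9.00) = 1042.94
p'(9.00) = 1352.25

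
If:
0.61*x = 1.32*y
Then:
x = 2.16393442622951*y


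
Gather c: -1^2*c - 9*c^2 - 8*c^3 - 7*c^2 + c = -8*c^3 - 16*c^2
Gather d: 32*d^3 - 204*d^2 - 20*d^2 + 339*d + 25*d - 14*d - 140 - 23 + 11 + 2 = 32*d^3 - 224*d^2 + 350*d - 150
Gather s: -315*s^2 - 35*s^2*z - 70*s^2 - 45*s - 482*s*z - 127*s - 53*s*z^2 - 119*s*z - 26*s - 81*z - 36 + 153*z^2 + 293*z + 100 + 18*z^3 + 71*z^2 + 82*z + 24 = s^2*(-35*z - 385) + s*(-53*z^2 - 601*z - 198) + 18*z^3 + 224*z^2 + 294*z + 88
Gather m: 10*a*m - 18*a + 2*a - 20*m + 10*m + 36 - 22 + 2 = -16*a + m*(10*a - 10) + 16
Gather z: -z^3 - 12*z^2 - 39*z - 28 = -z^3 - 12*z^2 - 39*z - 28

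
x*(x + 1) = x^2 + x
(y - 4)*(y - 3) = y^2 - 7*y + 12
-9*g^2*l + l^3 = l*(-3*g + l)*(3*g + l)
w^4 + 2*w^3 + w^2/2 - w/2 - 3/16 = (w - 1/2)*(w + 1/2)^2*(w + 3/2)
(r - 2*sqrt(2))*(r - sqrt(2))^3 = r^4 - 5*sqrt(2)*r^3 + 18*r^2 - 14*sqrt(2)*r + 8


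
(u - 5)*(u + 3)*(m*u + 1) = m*u^3 - 2*m*u^2 - 15*m*u + u^2 - 2*u - 15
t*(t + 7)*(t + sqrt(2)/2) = t^3 + sqrt(2)*t^2/2 + 7*t^2 + 7*sqrt(2)*t/2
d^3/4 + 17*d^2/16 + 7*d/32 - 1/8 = (d/4 + 1)*(d - 1/4)*(d + 1/2)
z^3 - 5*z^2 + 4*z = z*(z - 4)*(z - 1)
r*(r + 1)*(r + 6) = r^3 + 7*r^2 + 6*r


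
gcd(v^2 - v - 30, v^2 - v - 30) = v^2 - v - 30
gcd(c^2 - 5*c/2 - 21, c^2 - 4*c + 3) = 1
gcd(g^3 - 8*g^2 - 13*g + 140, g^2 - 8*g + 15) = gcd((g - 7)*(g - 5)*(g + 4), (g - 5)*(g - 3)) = g - 5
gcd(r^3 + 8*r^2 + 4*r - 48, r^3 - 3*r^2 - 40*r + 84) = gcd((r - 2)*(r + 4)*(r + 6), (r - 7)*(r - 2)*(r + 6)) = r^2 + 4*r - 12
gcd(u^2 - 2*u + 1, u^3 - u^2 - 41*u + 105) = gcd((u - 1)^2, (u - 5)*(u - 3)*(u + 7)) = 1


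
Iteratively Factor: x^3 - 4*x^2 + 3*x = (x - 3)*(x^2 - x) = x*(x - 3)*(x - 1)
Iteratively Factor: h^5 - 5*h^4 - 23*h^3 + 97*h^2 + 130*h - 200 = (h - 1)*(h^4 - 4*h^3 - 27*h^2 + 70*h + 200) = (h - 1)*(h + 4)*(h^3 - 8*h^2 + 5*h + 50) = (h - 5)*(h - 1)*(h + 4)*(h^2 - 3*h - 10) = (h - 5)*(h - 1)*(h + 2)*(h + 4)*(h - 5)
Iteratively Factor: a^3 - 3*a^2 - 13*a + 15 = (a + 3)*(a^2 - 6*a + 5) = (a - 5)*(a + 3)*(a - 1)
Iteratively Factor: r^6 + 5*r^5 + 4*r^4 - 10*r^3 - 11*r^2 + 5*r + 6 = (r + 1)*(r^5 + 4*r^4 - 10*r^2 - r + 6) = (r + 1)*(r + 2)*(r^4 + 2*r^3 - 4*r^2 - 2*r + 3) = (r + 1)^2*(r + 2)*(r^3 + r^2 - 5*r + 3) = (r + 1)^2*(r + 2)*(r + 3)*(r^2 - 2*r + 1) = (r - 1)*(r + 1)^2*(r + 2)*(r + 3)*(r - 1)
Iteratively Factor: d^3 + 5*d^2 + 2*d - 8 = (d - 1)*(d^2 + 6*d + 8) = (d - 1)*(d + 2)*(d + 4)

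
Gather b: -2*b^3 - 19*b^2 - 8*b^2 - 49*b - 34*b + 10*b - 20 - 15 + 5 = -2*b^3 - 27*b^2 - 73*b - 30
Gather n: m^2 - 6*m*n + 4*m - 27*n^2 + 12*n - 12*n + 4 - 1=m^2 - 6*m*n + 4*m - 27*n^2 + 3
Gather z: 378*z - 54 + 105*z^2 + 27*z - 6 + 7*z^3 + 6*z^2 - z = 7*z^3 + 111*z^2 + 404*z - 60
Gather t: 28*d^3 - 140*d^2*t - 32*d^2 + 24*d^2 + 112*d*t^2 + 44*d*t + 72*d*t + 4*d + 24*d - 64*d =28*d^3 - 8*d^2 + 112*d*t^2 - 36*d + t*(-140*d^2 + 116*d)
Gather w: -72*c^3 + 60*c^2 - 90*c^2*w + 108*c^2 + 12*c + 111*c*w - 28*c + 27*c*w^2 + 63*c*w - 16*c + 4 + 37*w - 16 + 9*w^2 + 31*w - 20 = -72*c^3 + 168*c^2 - 32*c + w^2*(27*c + 9) + w*(-90*c^2 + 174*c + 68) - 32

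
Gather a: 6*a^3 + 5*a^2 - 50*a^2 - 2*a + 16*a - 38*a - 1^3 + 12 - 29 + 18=6*a^3 - 45*a^2 - 24*a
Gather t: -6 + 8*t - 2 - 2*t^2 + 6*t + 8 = -2*t^2 + 14*t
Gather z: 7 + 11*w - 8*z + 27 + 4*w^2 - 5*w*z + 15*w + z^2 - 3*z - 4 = 4*w^2 + 26*w + z^2 + z*(-5*w - 11) + 30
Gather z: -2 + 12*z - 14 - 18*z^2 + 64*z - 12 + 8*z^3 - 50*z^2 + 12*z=8*z^3 - 68*z^2 + 88*z - 28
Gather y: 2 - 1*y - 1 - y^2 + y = 1 - y^2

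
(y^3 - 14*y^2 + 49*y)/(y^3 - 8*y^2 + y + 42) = y*(y - 7)/(y^2 - y - 6)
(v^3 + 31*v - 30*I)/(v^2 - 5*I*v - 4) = (v^2 + I*v + 30)/(v - 4*I)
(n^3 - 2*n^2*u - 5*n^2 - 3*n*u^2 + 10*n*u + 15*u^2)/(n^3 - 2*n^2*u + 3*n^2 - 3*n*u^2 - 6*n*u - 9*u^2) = (n - 5)/(n + 3)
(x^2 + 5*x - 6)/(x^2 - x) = (x + 6)/x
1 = 1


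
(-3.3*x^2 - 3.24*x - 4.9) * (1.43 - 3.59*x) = 11.847*x^3 + 6.9126*x^2 + 12.9578*x - 7.007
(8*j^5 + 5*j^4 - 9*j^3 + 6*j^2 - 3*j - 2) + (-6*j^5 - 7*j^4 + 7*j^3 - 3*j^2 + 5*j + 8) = 2*j^5 - 2*j^4 - 2*j^3 + 3*j^2 + 2*j + 6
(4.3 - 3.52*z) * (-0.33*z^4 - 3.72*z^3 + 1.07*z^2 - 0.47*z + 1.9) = 1.1616*z^5 + 11.6754*z^4 - 19.7624*z^3 + 6.2554*z^2 - 8.709*z + 8.17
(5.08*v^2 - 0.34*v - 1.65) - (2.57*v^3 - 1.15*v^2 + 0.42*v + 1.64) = -2.57*v^3 + 6.23*v^2 - 0.76*v - 3.29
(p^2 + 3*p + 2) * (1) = p^2 + 3*p + 2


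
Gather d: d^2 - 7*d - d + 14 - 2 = d^2 - 8*d + 12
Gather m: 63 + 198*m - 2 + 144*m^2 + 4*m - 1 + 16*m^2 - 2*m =160*m^2 + 200*m + 60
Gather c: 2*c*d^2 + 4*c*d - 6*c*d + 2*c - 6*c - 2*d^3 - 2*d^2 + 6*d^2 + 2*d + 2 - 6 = c*(2*d^2 - 2*d - 4) - 2*d^3 + 4*d^2 + 2*d - 4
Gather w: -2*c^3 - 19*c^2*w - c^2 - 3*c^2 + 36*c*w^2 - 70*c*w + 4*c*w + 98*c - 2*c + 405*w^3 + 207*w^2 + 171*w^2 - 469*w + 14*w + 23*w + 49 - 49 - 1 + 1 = -2*c^3 - 4*c^2 + 96*c + 405*w^3 + w^2*(36*c + 378) + w*(-19*c^2 - 66*c - 432)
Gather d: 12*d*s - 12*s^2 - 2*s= 12*d*s - 12*s^2 - 2*s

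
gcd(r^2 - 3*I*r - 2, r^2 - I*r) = r - I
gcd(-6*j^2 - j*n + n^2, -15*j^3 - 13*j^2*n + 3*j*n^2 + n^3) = 3*j - n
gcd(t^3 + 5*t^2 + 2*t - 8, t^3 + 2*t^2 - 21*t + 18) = t - 1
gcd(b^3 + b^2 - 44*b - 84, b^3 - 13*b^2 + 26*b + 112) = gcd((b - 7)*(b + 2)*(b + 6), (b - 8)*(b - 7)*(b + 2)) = b^2 - 5*b - 14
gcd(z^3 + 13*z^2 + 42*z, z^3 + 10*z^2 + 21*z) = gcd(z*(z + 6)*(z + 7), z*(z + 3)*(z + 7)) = z^2 + 7*z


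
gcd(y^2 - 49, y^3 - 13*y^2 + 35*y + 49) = y - 7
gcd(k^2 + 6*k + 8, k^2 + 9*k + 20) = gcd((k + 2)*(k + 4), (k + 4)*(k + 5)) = k + 4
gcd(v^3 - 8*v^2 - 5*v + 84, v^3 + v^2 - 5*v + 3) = v + 3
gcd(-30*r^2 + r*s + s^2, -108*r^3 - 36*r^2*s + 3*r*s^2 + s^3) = 6*r + s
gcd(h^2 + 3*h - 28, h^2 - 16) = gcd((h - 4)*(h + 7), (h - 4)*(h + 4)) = h - 4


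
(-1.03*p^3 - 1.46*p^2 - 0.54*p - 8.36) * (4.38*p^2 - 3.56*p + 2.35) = -4.5114*p^5 - 2.728*p^4 + 0.411899999999999*p^3 - 38.1254*p^2 + 28.4926*p - 19.646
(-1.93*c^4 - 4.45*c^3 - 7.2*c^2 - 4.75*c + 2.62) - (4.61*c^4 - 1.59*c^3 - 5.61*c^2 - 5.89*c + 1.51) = -6.54*c^4 - 2.86*c^3 - 1.59*c^2 + 1.14*c + 1.11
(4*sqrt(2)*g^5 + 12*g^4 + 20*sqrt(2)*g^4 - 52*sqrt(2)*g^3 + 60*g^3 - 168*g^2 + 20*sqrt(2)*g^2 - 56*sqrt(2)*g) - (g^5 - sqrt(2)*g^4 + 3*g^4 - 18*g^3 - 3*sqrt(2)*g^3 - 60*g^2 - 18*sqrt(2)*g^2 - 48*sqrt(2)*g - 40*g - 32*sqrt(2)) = -g^5 + 4*sqrt(2)*g^5 + 9*g^4 + 21*sqrt(2)*g^4 - 49*sqrt(2)*g^3 + 78*g^3 - 108*g^2 + 38*sqrt(2)*g^2 - 8*sqrt(2)*g + 40*g + 32*sqrt(2)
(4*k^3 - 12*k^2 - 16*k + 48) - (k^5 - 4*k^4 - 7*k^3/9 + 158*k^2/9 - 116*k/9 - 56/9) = -k^5 + 4*k^4 + 43*k^3/9 - 266*k^2/9 - 28*k/9 + 488/9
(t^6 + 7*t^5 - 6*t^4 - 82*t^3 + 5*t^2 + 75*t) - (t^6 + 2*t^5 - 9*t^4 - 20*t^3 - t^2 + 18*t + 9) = 5*t^5 + 3*t^4 - 62*t^3 + 6*t^2 + 57*t - 9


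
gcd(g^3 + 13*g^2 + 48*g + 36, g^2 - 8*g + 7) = 1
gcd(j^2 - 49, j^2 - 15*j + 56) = j - 7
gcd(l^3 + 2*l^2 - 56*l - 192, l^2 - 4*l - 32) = l^2 - 4*l - 32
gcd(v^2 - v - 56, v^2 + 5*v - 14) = v + 7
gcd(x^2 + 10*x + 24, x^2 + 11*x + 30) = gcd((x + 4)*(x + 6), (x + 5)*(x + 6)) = x + 6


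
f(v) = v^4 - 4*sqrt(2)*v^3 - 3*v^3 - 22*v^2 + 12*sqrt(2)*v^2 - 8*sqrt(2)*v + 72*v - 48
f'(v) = 4*v^3 - 12*sqrt(2)*v^2 - 9*v^2 - 44*v + 24*sqrt(2)*v - 8*sqrt(2) + 72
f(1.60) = 7.32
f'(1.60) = -5.51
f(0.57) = -16.54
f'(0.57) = 47.26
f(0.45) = -22.46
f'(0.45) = 51.27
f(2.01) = -0.32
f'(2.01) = -31.97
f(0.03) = -46.18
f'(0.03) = 60.36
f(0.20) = -36.13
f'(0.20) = 57.67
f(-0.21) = -60.88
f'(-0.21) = 61.62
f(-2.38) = -72.13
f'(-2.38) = -116.41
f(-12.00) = 34194.57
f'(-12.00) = -10470.37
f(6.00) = -438.82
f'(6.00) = -70.61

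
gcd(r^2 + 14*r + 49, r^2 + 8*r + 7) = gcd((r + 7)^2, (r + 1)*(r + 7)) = r + 7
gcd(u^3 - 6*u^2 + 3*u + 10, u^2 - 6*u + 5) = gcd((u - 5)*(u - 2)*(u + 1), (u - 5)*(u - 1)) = u - 5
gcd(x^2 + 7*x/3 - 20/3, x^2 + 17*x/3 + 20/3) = x + 4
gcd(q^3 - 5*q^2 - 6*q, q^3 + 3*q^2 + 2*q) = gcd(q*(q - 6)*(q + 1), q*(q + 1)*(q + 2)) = q^2 + q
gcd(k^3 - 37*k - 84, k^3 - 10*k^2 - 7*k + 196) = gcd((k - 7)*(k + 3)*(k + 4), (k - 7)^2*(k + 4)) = k^2 - 3*k - 28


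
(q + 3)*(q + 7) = q^2 + 10*q + 21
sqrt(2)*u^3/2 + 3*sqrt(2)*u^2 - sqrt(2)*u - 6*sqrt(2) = (u + 6)*(u - sqrt(2))*(sqrt(2)*u/2 + 1)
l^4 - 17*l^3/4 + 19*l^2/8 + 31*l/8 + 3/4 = (l - 3)*(l - 2)*(l + 1/4)*(l + 1/2)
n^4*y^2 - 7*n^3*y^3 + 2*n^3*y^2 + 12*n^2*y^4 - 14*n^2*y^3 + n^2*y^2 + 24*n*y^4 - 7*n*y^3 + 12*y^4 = (n - 4*y)*(n - 3*y)*(n*y + y)^2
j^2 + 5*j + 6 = (j + 2)*(j + 3)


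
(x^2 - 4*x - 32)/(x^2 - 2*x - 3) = (-x^2 + 4*x + 32)/(-x^2 + 2*x + 3)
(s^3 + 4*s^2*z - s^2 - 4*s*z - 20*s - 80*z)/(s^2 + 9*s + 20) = (s^2 + 4*s*z - 5*s - 20*z)/(s + 5)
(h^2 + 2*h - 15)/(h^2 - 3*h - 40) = (h - 3)/(h - 8)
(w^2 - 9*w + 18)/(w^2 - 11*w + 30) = (w - 3)/(w - 5)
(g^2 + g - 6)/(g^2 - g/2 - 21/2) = 2*(g - 2)/(2*g - 7)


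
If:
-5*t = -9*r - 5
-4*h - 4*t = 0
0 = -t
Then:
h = 0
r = -5/9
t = 0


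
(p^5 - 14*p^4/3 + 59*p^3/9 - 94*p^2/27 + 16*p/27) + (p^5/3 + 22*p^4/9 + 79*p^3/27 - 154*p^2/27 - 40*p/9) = 4*p^5/3 - 20*p^4/9 + 256*p^3/27 - 248*p^2/27 - 104*p/27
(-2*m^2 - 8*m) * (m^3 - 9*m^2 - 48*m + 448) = -2*m^5 + 10*m^4 + 168*m^3 - 512*m^2 - 3584*m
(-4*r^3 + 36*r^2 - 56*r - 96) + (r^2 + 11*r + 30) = -4*r^3 + 37*r^2 - 45*r - 66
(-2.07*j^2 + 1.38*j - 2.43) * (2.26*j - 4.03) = -4.6782*j^3 + 11.4609*j^2 - 11.0532*j + 9.7929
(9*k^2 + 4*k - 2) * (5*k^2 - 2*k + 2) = 45*k^4 + 2*k^3 + 12*k - 4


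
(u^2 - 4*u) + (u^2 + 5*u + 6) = 2*u^2 + u + 6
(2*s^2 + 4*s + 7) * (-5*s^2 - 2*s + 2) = -10*s^4 - 24*s^3 - 39*s^2 - 6*s + 14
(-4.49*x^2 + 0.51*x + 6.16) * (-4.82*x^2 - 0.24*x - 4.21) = 21.6418*x^4 - 1.3806*x^3 - 10.9107*x^2 - 3.6255*x - 25.9336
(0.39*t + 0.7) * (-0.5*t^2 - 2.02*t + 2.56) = -0.195*t^3 - 1.1378*t^2 - 0.4156*t + 1.792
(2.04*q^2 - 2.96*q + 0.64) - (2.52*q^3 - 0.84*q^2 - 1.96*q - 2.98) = -2.52*q^3 + 2.88*q^2 - 1.0*q + 3.62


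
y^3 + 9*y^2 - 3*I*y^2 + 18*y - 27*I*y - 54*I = (y + 3)*(y + 6)*(y - 3*I)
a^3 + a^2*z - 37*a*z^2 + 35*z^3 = (a - 5*z)*(a - z)*(a + 7*z)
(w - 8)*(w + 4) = w^2 - 4*w - 32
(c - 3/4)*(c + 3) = c^2 + 9*c/4 - 9/4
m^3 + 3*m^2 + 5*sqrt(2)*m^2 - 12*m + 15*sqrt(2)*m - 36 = (m + 3)*(m - sqrt(2))*(m + 6*sqrt(2))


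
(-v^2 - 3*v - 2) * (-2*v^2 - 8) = 2*v^4 + 6*v^3 + 12*v^2 + 24*v + 16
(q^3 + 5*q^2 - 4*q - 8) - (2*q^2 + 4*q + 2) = q^3 + 3*q^2 - 8*q - 10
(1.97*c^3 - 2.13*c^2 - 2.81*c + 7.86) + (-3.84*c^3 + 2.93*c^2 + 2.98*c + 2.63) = -1.87*c^3 + 0.8*c^2 + 0.17*c + 10.49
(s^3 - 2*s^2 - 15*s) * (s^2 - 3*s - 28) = s^5 - 5*s^4 - 37*s^3 + 101*s^2 + 420*s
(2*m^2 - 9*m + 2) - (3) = 2*m^2 - 9*m - 1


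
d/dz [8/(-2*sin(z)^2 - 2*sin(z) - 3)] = 16*(sin(2*z) + cos(z))/(2*sin(z) - cos(2*z) + 4)^2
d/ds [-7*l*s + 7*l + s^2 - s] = -7*l + 2*s - 1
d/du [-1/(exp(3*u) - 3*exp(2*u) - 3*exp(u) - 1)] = 3*(exp(2*u) - 2*exp(u) - 1)*exp(u)/(-exp(3*u) + 3*exp(2*u) + 3*exp(u) + 1)^2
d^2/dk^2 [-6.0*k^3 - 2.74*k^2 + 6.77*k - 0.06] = -36.0*k - 5.48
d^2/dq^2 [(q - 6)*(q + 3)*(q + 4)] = 6*q + 2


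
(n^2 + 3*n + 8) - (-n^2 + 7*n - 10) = 2*n^2 - 4*n + 18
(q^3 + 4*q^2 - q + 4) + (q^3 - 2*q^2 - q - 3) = 2*q^3 + 2*q^2 - 2*q + 1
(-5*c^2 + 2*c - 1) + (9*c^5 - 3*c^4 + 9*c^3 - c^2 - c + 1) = 9*c^5 - 3*c^4 + 9*c^3 - 6*c^2 + c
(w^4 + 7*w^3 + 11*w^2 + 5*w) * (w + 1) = w^5 + 8*w^4 + 18*w^3 + 16*w^2 + 5*w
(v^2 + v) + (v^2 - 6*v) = 2*v^2 - 5*v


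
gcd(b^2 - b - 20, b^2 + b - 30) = b - 5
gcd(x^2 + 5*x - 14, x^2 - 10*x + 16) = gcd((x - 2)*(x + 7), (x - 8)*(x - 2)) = x - 2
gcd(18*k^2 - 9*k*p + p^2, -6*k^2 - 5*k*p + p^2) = -6*k + p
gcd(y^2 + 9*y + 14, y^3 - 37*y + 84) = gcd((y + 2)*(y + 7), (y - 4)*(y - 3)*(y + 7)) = y + 7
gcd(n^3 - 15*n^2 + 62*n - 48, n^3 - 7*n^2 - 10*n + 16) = n^2 - 9*n + 8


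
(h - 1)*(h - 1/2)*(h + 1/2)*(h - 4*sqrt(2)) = h^4 - 4*sqrt(2)*h^3 - h^3 - h^2/4 + 4*sqrt(2)*h^2 + h/4 + sqrt(2)*h - sqrt(2)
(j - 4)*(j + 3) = j^2 - j - 12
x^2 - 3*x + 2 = (x - 2)*(x - 1)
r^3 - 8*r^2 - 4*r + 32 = (r - 8)*(r - 2)*(r + 2)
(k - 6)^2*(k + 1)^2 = k^4 - 10*k^3 + 13*k^2 + 60*k + 36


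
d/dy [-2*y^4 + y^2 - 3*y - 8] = -8*y^3 + 2*y - 3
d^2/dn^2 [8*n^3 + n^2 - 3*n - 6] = 48*n + 2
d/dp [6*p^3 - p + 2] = 18*p^2 - 1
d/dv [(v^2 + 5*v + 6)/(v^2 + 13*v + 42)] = 4*(2*v^2 + 18*v + 33)/(v^4 + 26*v^3 + 253*v^2 + 1092*v + 1764)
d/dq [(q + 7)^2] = 2*q + 14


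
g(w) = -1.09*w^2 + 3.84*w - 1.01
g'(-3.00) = 10.38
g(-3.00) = -22.34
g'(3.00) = -2.70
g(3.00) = 0.70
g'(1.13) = 1.38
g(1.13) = 1.94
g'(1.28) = 1.05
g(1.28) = 2.12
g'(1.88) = -0.26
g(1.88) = 2.36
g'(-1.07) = 6.17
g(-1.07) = -6.37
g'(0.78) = 2.14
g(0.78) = 1.32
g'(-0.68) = 5.32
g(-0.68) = -4.13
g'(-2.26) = 8.77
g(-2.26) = -15.26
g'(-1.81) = 7.79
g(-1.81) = -11.53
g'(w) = 3.84 - 2.18*w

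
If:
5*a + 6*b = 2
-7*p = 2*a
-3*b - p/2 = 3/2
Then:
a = 35/37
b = -101/222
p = -10/37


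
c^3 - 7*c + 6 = (c - 2)*(c - 1)*(c + 3)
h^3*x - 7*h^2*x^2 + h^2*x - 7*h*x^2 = h*(h - 7*x)*(h*x + x)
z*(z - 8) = z^2 - 8*z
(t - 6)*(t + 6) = t^2 - 36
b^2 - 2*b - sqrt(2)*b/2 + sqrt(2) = (b - 2)*(b - sqrt(2)/2)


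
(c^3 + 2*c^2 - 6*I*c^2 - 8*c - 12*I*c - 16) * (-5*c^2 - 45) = -5*c^5 - 10*c^4 + 30*I*c^4 - 5*c^3 + 60*I*c^3 - 10*c^2 + 270*I*c^2 + 360*c + 540*I*c + 720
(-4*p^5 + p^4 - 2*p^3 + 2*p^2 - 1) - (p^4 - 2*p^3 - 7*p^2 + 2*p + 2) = -4*p^5 + 9*p^2 - 2*p - 3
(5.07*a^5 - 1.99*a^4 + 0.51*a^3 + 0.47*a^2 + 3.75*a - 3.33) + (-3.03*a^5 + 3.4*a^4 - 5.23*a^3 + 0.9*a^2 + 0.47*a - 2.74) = 2.04*a^5 + 1.41*a^4 - 4.72*a^3 + 1.37*a^2 + 4.22*a - 6.07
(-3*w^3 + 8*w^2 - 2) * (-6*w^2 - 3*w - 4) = 18*w^5 - 39*w^4 - 12*w^3 - 20*w^2 + 6*w + 8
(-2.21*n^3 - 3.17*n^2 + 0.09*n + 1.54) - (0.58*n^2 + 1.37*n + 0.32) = -2.21*n^3 - 3.75*n^2 - 1.28*n + 1.22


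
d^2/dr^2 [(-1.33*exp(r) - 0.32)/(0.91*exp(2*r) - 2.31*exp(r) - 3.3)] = (-1.101373*exp(4*r) - 3.855761*exp(3*r) - 21.945924*exp(2*r) + 4.587198*exp(r) - 12.04434)*exp(r)/(0.753571*exp(6*r) - 5.738733*exp(5*r) + 6.369363*exp(4*r) + 29.295189*exp(3*r) - 23.09769*exp(2*r) - 75.4677*exp(r) - 35.937)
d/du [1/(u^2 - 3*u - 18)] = (3 - 2*u)/(-u^2 + 3*u + 18)^2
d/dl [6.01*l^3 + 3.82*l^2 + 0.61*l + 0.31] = 18.03*l^2 + 7.64*l + 0.61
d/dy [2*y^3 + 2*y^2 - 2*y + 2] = 6*y^2 + 4*y - 2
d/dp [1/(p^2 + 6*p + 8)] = 2*(-p - 3)/(p^2 + 6*p + 8)^2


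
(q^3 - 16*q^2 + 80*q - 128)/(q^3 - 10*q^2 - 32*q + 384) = (q^2 - 8*q + 16)/(q^2 - 2*q - 48)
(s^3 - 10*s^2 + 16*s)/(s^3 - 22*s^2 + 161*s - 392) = s*(s - 2)/(s^2 - 14*s + 49)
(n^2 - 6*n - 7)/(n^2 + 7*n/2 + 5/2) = 2*(n - 7)/(2*n + 5)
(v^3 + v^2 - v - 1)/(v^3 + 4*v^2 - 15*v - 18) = (v^2 - 1)/(v^2 + 3*v - 18)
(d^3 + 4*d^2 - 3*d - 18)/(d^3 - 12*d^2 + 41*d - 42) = (d^2 + 6*d + 9)/(d^2 - 10*d + 21)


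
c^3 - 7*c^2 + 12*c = c*(c - 4)*(c - 3)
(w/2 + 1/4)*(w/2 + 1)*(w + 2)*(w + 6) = w^4/4 + 21*w^3/8 + 33*w^2/4 + 19*w/2 + 3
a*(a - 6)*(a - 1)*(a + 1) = a^4 - 6*a^3 - a^2 + 6*a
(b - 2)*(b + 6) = b^2 + 4*b - 12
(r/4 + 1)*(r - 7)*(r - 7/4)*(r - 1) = r^4/4 - 23*r^3/16 - 9*r^2/2 + 287*r/16 - 49/4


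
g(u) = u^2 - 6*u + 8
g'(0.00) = -6.00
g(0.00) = 8.00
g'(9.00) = 12.00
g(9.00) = 35.00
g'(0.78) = -4.44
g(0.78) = 3.93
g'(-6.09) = -18.18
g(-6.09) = 81.63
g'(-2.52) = -11.04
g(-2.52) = 29.47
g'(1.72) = -2.56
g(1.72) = 0.64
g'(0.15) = -5.70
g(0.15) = 7.12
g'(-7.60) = -21.20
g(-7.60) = 111.36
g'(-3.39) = -12.78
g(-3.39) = 39.83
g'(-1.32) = -8.64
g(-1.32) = 17.66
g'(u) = 2*u - 6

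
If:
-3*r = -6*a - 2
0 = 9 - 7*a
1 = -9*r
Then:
No Solution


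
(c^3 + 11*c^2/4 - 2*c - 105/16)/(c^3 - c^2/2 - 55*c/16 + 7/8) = (4*c^2 + 4*c - 15)/(4*c^2 - 9*c + 2)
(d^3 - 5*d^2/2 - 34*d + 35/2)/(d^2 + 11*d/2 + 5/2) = (2*d^2 - 15*d + 7)/(2*d + 1)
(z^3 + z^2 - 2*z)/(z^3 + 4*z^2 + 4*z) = (z - 1)/(z + 2)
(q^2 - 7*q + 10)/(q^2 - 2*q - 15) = (q - 2)/(q + 3)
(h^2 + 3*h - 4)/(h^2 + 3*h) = (h^2 + 3*h - 4)/(h*(h + 3))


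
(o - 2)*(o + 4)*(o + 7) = o^3 + 9*o^2 + 6*o - 56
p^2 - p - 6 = (p - 3)*(p + 2)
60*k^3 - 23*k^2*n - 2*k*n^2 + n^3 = (-4*k + n)*(-3*k + n)*(5*k + n)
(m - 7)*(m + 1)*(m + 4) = m^3 - 2*m^2 - 31*m - 28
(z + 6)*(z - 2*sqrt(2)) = z^2 - 2*sqrt(2)*z + 6*z - 12*sqrt(2)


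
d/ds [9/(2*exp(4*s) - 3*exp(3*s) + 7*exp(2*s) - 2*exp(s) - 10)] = (-72*exp(3*s) + 81*exp(2*s) - 126*exp(s) + 18)*exp(s)/(-2*exp(4*s) + 3*exp(3*s) - 7*exp(2*s) + 2*exp(s) + 10)^2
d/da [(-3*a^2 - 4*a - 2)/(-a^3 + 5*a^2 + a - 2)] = (-3*a^4 - 8*a^3 + 11*a^2 + 32*a + 10)/(a^6 - 10*a^5 + 23*a^4 + 14*a^3 - 19*a^2 - 4*a + 4)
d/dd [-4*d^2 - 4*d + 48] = -8*d - 4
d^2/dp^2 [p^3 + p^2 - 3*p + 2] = 6*p + 2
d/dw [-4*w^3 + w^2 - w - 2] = -12*w^2 + 2*w - 1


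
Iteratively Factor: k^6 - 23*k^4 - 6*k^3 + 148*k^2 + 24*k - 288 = (k - 2)*(k^5 + 2*k^4 - 19*k^3 - 44*k^2 + 60*k + 144) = (k - 2)*(k + 2)*(k^4 - 19*k^2 - 6*k + 72) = (k - 4)*(k - 2)*(k + 2)*(k^3 + 4*k^2 - 3*k - 18) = (k - 4)*(k - 2)*(k + 2)*(k + 3)*(k^2 + k - 6) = (k - 4)*(k - 2)*(k + 2)*(k + 3)^2*(k - 2)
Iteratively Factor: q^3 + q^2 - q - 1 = (q + 1)*(q^2 - 1) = (q + 1)^2*(q - 1)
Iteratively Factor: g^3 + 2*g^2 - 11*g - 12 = (g + 1)*(g^2 + g - 12) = (g + 1)*(g + 4)*(g - 3)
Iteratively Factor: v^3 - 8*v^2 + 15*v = (v - 3)*(v^2 - 5*v) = (v - 5)*(v - 3)*(v)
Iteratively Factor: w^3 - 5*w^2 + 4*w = (w - 4)*(w^2 - w) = w*(w - 4)*(w - 1)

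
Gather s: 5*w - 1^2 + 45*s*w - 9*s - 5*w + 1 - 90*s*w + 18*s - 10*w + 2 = s*(9 - 45*w) - 10*w + 2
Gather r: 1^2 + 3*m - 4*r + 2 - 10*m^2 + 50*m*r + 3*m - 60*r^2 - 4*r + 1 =-10*m^2 + 6*m - 60*r^2 + r*(50*m - 8) + 4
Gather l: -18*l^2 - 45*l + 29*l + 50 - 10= -18*l^2 - 16*l + 40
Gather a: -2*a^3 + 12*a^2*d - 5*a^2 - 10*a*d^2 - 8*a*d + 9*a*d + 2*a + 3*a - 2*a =-2*a^3 + a^2*(12*d - 5) + a*(-10*d^2 + d + 3)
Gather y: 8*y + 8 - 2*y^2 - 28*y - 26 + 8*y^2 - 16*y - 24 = 6*y^2 - 36*y - 42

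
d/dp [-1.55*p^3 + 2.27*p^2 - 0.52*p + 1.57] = -4.65*p^2 + 4.54*p - 0.52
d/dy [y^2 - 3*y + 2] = 2*y - 3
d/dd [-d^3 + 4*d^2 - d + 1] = -3*d^2 + 8*d - 1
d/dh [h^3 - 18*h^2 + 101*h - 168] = 3*h^2 - 36*h + 101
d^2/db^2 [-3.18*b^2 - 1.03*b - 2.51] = -6.36000000000000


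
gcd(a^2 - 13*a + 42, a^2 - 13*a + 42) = a^2 - 13*a + 42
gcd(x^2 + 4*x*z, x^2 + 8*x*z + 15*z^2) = 1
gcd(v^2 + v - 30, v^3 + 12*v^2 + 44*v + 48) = v + 6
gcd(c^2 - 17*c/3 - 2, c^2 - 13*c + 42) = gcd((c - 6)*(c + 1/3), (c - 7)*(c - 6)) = c - 6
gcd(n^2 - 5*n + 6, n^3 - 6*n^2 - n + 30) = n - 3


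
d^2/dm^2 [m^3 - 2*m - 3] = 6*m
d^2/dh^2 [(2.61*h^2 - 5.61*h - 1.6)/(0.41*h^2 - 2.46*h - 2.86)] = (-4.44089209850063e-16*h^4 + 3.37880999999999*h^3 + 16.749156*h^2 - 29.787156*h + 98.519504)/(0.068921*h^6 - 1.240578*h^5 + 6.00117*h^4 + 2.42064*h^3 - 41.86182*h^2 - 60.365448*h - 23.393656)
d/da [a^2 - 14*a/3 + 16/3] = 2*a - 14/3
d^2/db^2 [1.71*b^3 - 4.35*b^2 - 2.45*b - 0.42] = 10.26*b - 8.7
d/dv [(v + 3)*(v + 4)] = 2*v + 7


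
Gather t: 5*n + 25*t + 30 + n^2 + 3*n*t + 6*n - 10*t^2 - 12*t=n^2 + 11*n - 10*t^2 + t*(3*n + 13) + 30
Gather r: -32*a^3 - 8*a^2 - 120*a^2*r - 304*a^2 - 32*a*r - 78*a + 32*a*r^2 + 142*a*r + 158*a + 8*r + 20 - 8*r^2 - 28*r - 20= -32*a^3 - 312*a^2 + 80*a + r^2*(32*a - 8) + r*(-120*a^2 + 110*a - 20)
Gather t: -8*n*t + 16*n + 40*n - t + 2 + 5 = 56*n + t*(-8*n - 1) + 7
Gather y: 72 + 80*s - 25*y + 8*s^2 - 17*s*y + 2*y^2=8*s^2 + 80*s + 2*y^2 + y*(-17*s - 25) + 72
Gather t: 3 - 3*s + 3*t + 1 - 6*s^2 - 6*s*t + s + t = -6*s^2 - 2*s + t*(4 - 6*s) + 4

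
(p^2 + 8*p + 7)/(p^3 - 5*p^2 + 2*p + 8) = (p + 7)/(p^2 - 6*p + 8)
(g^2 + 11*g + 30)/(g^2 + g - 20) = (g + 6)/(g - 4)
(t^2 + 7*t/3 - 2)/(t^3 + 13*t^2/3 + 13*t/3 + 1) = (3*t - 2)/(3*t^2 + 4*t + 1)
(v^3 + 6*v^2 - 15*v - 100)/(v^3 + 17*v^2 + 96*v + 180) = (v^2 + v - 20)/(v^2 + 12*v + 36)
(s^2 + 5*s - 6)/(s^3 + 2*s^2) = (s^2 + 5*s - 6)/(s^2*(s + 2))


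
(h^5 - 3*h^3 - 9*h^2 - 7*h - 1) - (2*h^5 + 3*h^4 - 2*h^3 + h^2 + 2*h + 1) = -h^5 - 3*h^4 - h^3 - 10*h^2 - 9*h - 2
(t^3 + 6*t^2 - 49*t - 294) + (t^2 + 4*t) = t^3 + 7*t^2 - 45*t - 294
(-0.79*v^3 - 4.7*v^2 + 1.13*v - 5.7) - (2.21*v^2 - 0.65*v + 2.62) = -0.79*v^3 - 6.91*v^2 + 1.78*v - 8.32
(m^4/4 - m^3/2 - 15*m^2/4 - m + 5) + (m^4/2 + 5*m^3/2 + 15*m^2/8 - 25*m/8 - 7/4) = 3*m^4/4 + 2*m^3 - 15*m^2/8 - 33*m/8 + 13/4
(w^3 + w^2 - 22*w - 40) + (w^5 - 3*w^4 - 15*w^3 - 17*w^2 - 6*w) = w^5 - 3*w^4 - 14*w^3 - 16*w^2 - 28*w - 40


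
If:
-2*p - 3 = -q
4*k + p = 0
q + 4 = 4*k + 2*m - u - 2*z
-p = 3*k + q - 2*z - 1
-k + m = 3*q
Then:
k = 2/9 - 2*z/9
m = 46*z/9 + 35/9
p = 8*z/9 - 8/9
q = 16*z/9 + 11/9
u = 50*z/9 + 31/9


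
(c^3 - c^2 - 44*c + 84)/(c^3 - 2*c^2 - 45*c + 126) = (c - 2)/(c - 3)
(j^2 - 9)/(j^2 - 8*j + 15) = (j + 3)/(j - 5)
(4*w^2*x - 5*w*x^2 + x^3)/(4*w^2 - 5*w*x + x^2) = x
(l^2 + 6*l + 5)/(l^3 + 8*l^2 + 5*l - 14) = (l^2 + 6*l + 5)/(l^3 + 8*l^2 + 5*l - 14)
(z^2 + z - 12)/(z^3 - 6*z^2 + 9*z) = (z + 4)/(z*(z - 3))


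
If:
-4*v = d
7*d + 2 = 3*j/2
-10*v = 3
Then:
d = 6/5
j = 104/15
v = -3/10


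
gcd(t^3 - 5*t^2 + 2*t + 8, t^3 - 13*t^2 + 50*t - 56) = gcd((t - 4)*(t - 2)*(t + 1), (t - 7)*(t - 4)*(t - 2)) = t^2 - 6*t + 8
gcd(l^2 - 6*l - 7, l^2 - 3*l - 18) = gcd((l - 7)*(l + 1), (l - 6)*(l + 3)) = 1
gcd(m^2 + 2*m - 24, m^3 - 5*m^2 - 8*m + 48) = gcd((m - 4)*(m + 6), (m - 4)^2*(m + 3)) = m - 4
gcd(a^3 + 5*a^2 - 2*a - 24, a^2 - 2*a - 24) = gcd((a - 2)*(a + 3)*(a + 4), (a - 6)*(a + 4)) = a + 4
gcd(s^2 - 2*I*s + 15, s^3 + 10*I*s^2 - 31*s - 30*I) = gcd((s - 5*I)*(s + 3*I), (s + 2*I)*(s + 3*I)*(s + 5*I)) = s + 3*I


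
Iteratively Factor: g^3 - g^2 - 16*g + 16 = (g - 1)*(g^2 - 16) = (g - 1)*(g + 4)*(g - 4)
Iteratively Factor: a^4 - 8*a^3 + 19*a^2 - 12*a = (a)*(a^3 - 8*a^2 + 19*a - 12) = a*(a - 4)*(a^2 - 4*a + 3) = a*(a - 4)*(a - 1)*(a - 3)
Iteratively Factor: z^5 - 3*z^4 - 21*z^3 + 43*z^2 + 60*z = (z + 4)*(z^4 - 7*z^3 + 7*z^2 + 15*z) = z*(z + 4)*(z^3 - 7*z^2 + 7*z + 15) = z*(z + 1)*(z + 4)*(z^2 - 8*z + 15) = z*(z - 3)*(z + 1)*(z + 4)*(z - 5)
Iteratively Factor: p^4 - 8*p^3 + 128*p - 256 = (p - 4)*(p^3 - 4*p^2 - 16*p + 64) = (p - 4)^2*(p^2 - 16) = (p - 4)^3*(p + 4)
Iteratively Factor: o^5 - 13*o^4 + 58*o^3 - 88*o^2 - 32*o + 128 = (o - 4)*(o^4 - 9*o^3 + 22*o^2 - 32) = (o - 4)*(o + 1)*(o^3 - 10*o^2 + 32*o - 32) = (o - 4)^2*(o + 1)*(o^2 - 6*o + 8) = (o - 4)^3*(o + 1)*(o - 2)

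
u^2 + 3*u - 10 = (u - 2)*(u + 5)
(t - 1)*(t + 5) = t^2 + 4*t - 5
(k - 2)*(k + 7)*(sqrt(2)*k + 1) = sqrt(2)*k^3 + k^2 + 5*sqrt(2)*k^2 - 14*sqrt(2)*k + 5*k - 14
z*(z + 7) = z^2 + 7*z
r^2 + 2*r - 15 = (r - 3)*(r + 5)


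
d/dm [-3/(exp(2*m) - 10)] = 6*exp(2*m)/(exp(2*m) - 10)^2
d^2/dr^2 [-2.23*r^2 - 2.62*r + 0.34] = -4.46000000000000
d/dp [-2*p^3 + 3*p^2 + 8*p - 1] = -6*p^2 + 6*p + 8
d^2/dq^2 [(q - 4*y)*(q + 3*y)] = 2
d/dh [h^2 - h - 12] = 2*h - 1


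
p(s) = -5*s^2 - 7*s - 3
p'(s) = -10*s - 7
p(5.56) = -196.49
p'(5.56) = -62.60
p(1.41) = -22.81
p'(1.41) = -21.10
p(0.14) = -4.08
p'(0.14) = -8.40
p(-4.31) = -65.71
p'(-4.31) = 36.10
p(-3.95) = -53.36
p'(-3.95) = 32.50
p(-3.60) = -42.60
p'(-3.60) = 29.00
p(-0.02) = -2.86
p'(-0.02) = -6.80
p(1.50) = -24.75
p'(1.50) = -22.00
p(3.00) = -69.00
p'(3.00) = -37.00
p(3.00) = -69.00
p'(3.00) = -37.00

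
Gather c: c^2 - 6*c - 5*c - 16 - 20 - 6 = c^2 - 11*c - 42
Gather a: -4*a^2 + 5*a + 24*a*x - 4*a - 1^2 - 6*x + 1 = -4*a^2 + a*(24*x + 1) - 6*x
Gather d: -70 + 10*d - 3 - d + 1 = 9*d - 72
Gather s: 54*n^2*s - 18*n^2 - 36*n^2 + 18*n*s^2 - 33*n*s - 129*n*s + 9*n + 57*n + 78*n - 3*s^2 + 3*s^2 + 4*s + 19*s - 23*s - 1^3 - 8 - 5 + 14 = -54*n^2 + 18*n*s^2 + 144*n + s*(54*n^2 - 162*n)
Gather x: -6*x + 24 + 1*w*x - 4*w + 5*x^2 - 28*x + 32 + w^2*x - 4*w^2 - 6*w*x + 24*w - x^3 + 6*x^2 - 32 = -4*w^2 + 20*w - x^3 + 11*x^2 + x*(w^2 - 5*w - 34) + 24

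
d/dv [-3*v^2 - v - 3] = -6*v - 1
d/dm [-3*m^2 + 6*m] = 6 - 6*m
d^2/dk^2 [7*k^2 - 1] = 14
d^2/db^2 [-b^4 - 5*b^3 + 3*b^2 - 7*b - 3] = -12*b^2 - 30*b + 6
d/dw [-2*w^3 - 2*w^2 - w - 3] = -6*w^2 - 4*w - 1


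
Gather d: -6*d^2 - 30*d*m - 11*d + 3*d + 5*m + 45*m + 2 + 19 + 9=-6*d^2 + d*(-30*m - 8) + 50*m + 30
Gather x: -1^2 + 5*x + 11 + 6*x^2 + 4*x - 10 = 6*x^2 + 9*x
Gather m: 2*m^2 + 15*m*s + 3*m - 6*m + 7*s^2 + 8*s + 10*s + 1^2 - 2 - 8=2*m^2 + m*(15*s - 3) + 7*s^2 + 18*s - 9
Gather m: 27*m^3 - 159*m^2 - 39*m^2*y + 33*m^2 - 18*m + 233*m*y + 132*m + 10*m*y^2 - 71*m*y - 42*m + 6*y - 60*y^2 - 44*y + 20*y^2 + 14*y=27*m^3 + m^2*(-39*y - 126) + m*(10*y^2 + 162*y + 72) - 40*y^2 - 24*y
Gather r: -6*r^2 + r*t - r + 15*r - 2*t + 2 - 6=-6*r^2 + r*(t + 14) - 2*t - 4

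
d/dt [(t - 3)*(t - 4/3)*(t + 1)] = 3*t^2 - 20*t/3 - 1/3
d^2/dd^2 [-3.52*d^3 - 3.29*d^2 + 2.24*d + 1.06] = -21.12*d - 6.58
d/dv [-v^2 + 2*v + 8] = 2 - 2*v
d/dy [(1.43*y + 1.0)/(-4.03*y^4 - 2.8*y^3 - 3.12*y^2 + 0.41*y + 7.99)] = (17.2887*y^4 + 24.128*y^3 + 12.8616*y^2 + 6.24*y + 11.0157)/(16.2409*y^8 + 22.568*y^7 + 32.9872*y^6 + 14.1674*y^5 - 56.961*y^4 - 47.3024*y^3 - 49.6895*y^2 + 6.5518*y + 63.8401)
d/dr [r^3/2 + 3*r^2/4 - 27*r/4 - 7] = 3*r^2/2 + 3*r/2 - 27/4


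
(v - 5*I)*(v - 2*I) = v^2 - 7*I*v - 10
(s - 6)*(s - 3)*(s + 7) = s^3 - 2*s^2 - 45*s + 126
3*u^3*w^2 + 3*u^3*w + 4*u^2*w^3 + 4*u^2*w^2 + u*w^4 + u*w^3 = w*(u + w)*(3*u + w)*(u*w + u)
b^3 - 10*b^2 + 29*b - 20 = (b - 5)*(b - 4)*(b - 1)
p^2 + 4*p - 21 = (p - 3)*(p + 7)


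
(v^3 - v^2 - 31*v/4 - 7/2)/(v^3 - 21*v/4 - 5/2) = (2*v - 7)/(2*v - 5)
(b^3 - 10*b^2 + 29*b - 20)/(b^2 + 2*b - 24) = (b^2 - 6*b + 5)/(b + 6)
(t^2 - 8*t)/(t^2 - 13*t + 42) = t*(t - 8)/(t^2 - 13*t + 42)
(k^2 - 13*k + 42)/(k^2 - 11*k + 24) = (k^2 - 13*k + 42)/(k^2 - 11*k + 24)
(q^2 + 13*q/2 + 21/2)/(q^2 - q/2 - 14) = (q + 3)/(q - 4)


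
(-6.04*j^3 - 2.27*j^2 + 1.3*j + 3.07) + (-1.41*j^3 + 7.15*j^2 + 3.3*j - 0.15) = -7.45*j^3 + 4.88*j^2 + 4.6*j + 2.92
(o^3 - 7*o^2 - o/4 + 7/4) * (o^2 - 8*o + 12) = o^5 - 15*o^4 + 271*o^3/4 - 321*o^2/4 - 17*o + 21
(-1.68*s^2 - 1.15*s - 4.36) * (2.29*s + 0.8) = -3.8472*s^3 - 3.9775*s^2 - 10.9044*s - 3.488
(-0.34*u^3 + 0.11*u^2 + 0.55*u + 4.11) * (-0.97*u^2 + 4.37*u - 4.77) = 0.3298*u^5 - 1.5925*u^4 + 1.569*u^3 - 2.1079*u^2 + 15.3372*u - 19.6047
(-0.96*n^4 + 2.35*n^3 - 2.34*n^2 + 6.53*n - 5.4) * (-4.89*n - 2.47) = 4.6944*n^5 - 9.1203*n^4 + 5.6381*n^3 - 26.1519*n^2 + 10.2769*n + 13.338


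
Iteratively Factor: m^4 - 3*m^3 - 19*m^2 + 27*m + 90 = (m + 3)*(m^3 - 6*m^2 - m + 30) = (m - 3)*(m + 3)*(m^2 - 3*m - 10) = (m - 3)*(m + 2)*(m + 3)*(m - 5)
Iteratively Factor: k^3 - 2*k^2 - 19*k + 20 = (k + 4)*(k^2 - 6*k + 5) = (k - 1)*(k + 4)*(k - 5)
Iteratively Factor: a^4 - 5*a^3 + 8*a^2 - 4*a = (a)*(a^3 - 5*a^2 + 8*a - 4) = a*(a - 2)*(a^2 - 3*a + 2) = a*(a - 2)^2*(a - 1)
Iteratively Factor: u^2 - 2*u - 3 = (u + 1)*(u - 3)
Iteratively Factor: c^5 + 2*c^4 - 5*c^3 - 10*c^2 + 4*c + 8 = (c - 1)*(c^4 + 3*c^3 - 2*c^2 - 12*c - 8) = (c - 1)*(c + 1)*(c^3 + 2*c^2 - 4*c - 8) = (c - 1)*(c + 1)*(c + 2)*(c^2 - 4) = (c - 1)*(c + 1)*(c + 2)^2*(c - 2)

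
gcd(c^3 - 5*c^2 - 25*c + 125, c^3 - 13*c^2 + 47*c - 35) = c - 5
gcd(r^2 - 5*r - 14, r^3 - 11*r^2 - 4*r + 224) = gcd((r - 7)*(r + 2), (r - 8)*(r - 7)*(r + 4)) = r - 7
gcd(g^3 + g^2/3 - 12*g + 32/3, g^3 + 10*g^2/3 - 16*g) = g - 8/3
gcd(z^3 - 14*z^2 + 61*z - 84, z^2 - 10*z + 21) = z^2 - 10*z + 21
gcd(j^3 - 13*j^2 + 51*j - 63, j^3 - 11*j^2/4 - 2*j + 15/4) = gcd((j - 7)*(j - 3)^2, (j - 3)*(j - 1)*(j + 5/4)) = j - 3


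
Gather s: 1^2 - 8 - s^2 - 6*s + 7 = -s^2 - 6*s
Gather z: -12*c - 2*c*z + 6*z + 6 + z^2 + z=-12*c + z^2 + z*(7 - 2*c) + 6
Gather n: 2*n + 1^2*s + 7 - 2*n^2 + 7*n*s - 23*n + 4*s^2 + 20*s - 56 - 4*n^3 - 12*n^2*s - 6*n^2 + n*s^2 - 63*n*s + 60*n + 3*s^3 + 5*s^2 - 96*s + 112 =-4*n^3 + n^2*(-12*s - 8) + n*(s^2 - 56*s + 39) + 3*s^3 + 9*s^2 - 75*s + 63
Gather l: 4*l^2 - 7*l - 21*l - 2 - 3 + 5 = 4*l^2 - 28*l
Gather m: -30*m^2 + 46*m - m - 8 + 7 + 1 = -30*m^2 + 45*m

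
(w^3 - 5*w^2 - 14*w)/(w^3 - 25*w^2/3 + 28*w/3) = 3*(w + 2)/(3*w - 4)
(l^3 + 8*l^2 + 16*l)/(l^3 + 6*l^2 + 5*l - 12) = l*(l + 4)/(l^2 + 2*l - 3)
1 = 1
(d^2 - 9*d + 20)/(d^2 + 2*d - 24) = (d - 5)/(d + 6)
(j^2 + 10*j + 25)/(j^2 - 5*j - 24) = (j^2 + 10*j + 25)/(j^2 - 5*j - 24)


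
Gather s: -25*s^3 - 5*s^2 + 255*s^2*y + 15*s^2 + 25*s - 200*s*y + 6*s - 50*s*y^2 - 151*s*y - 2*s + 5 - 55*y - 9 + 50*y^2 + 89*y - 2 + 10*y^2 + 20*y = -25*s^3 + s^2*(255*y + 10) + s*(-50*y^2 - 351*y + 29) + 60*y^2 + 54*y - 6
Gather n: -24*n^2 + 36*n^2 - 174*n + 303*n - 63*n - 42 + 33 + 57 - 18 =12*n^2 + 66*n + 30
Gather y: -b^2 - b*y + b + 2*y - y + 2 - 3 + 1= -b^2 + b + y*(1 - b)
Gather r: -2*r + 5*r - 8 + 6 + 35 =3*r + 33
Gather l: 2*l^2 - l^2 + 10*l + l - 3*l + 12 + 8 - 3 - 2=l^2 + 8*l + 15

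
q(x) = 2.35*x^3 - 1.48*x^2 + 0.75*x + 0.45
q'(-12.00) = 1051.47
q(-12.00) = -4282.47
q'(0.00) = 0.75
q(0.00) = 0.45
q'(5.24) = 178.82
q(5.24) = 301.86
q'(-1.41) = 18.94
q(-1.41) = -10.14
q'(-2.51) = 52.60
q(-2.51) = -47.92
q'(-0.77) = 7.21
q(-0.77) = -2.08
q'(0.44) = 0.81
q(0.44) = 0.69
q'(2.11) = 25.89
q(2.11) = 17.52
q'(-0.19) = 1.57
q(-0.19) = 0.24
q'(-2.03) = 35.81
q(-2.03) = -26.83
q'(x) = 7.05*x^2 - 2.96*x + 0.75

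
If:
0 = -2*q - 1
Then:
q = -1/2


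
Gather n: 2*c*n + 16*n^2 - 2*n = 16*n^2 + n*(2*c - 2)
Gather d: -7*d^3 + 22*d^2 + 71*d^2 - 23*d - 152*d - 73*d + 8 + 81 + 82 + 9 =-7*d^3 + 93*d^2 - 248*d + 180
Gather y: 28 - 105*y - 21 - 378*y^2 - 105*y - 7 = -378*y^2 - 210*y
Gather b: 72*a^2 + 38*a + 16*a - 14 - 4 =72*a^2 + 54*a - 18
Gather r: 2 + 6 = 8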